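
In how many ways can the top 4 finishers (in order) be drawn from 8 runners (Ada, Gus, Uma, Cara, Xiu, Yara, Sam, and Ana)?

1680

There are 8 choices for 1st place, 7 for 2nd, and so on down to 5 for position 4.
That gives 8 × 7 × 6 × 5 = 1680.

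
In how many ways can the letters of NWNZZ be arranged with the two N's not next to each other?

There are 5!/(2!·2!) = 30 arrangements of NWNZZ in total.
Arrangements with the N's together: treat NN as one letter, giving (4)!/(2!) = 12.
Subtracting, 30 − 12 = 18 arrangements keep the N's apart.

18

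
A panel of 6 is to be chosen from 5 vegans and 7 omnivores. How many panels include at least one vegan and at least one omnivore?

917

Unrestricted: C(12,6) = 924 ways to pick any 6 of the 12.
Selections missing a whole group: no vegans → C(7,6) = 7; no omnivores → C(5,6) = 0.
Both groups omitted at once is impossible, so 924 − 7 = 917.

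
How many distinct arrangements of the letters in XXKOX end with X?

12

With the last slot taken by X, it remains to arrange the other 4 letters (XKOX).
Those 4 letters have X appearing twice, giving (4)!/(2!) = 12.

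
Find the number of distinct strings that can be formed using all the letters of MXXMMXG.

The 7 letters of MXXMMXG have repeats: M appearing 3 times and X appearing 3 times.
The number of distinct arrangements is 7!/(3!·3!) = 5040/36 = 140.

140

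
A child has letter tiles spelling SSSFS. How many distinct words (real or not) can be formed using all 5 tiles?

5

SSSFS has 5 letters with S appearing 4 times.
So there are 5! / (4!) = 5 distinguishable arrangements.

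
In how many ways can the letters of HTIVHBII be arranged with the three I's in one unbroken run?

360

Treat the 3 copies of I as a single block. The multiset to arrange is then {III, B, H, H, T, V}, 6 items in all.
That gives (6)!/(2!) = 360 arrangements.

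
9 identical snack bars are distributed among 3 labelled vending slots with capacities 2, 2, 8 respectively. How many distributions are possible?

8

Ignoring the caps, the number of non-negative solutions to x_1+…+x_3 = 9 is C(11,2) = 55.
Subtract solutions that violate a single cap (substitute x_i' = x_i − (cap_i+1)): x_1 ≥ 3 gives C(8,2) = 28; x_2 ≥ 3 gives C(8,2) = 28; x_3 ≥ 9 gives C(2,2) = 1. Together 57.
Add back pairs where two caps are both exceeded: 10 + 0 + 0 = 10.
By inclusion–exclusion the count is 55 − 57 + 10 = 8.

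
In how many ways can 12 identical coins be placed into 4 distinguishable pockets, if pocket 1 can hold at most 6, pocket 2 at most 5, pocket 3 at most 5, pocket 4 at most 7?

197

By stars and bars, unrestricted non-negative solutions to x_1+…+x_4 = 12 number C(12+3,3) = 455.
Subtract solutions that violate a single cap (substitute x_i' = x_i − (cap_i+1)): x_1 ≥ 7 gives C(8,3) = 56; x_2 ≥ 6 gives C(9,3) = 84; x_3 ≥ 6 gives C(9,3) = 84; x_4 ≥ 8 gives C(7,3) = 35. Together 259.
Add back pairs where two caps are both exceeded: 0 + 0 + 0 + 1 + 0 + 0 = 1.
By inclusion–exclusion the count is 455 − 259 + 1 = 197.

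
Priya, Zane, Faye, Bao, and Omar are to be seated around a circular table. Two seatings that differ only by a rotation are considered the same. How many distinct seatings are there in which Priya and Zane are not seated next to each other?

Without the restriction there are (4)! = 24 seatings.
Seatings with Priya beside Zane: treat them as a block with 2 internal orders, giving 2 × (3)! = 12.
Subtracting, 24 − 12 = 12.

12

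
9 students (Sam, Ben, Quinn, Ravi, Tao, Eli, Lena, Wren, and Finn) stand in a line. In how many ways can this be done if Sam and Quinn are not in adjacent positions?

282240

There are 9! = 362880 arrangements in all. If Sam and Quinn are adjacent, merging them into one block gives 2·(8)! = 80640 arrangements.
So 362880 − 80640 = 282240 arrangements keep them apart.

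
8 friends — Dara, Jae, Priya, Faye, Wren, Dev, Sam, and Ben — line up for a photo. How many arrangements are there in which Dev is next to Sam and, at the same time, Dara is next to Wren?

Treat {Dev,Sam} as one block (2 orders) and {Dara,Wren} as another (2 orders).
That leaves 6 units to arrange: 2 × 2 × 6! = 4 × 720 = 2880.

2880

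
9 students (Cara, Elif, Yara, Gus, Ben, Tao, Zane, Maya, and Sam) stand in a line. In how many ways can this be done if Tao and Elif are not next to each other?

Of the 9! = 362880 arrangements, those with Tao and Elif adjacent number 2 × 8! = 80640 (treat the pair as a block with 2 internal orders).
Complementary counting: 362880 − 80640 = 282240.

282240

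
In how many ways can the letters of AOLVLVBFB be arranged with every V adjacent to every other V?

Treat the 2 copies of V as a single block. The multiset to arrange is then {VV, A, B, B, F, L, L, O}, 8 items in all.
That gives (8)!/(2!·2!) = 10080 arrangements.

10080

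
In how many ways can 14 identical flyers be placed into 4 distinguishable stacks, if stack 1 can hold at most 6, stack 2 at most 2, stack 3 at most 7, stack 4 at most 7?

By stars and bars, unrestricted non-negative solutions to x_1+…+x_4 = 14 number C(14+3,3) = 680.
Subtract solutions that violate a single cap (substitute x_i' = x_i − (cap_i+1)): x_1 ≥ 7 gives C(10,3) = 120; x_2 ≥ 3 gives C(14,3) = 364; x_3 ≥ 8 gives C(9,3) = 84; x_4 ≥ 8 gives C(9,3) = 84. Together 652.
Add back pairs where two caps are both exceeded: 35 + 0 + 0 + 20 + 20 + 0 = 75.
By inclusion–exclusion the count is 680 − 652 + 75 = 103.

103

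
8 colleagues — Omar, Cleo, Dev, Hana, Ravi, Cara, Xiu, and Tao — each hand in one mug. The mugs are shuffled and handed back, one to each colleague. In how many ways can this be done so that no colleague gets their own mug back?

14833

This is the derangement count D_8: permutations of 8 items with no fixed point.
By inclusion–exclusion this is Σ_{j=0}^{8} (−1)^j C(8,j)·(8−j)!.
Computing: 40320 − 40320 + 20160 − 6720 + 1680 − 336 + 56 − 8 + 1 = 14833.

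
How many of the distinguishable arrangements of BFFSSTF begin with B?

With the first slot taken by B, it remains to arrange the other 6 letters (FFSSTF).
Those 6 letters have F appearing 3 times and S appearing twice, giving (6)!/(3!·2!) = 60.

60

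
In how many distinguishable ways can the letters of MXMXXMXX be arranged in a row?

56

MXMXXMXX has 8 letters with M appearing 3 times and X appearing 5 times.
The number of distinct arrangements is 8!/(5!·3!) = 40320/720 = 56.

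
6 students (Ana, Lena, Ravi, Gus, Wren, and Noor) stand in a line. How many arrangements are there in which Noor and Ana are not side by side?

480

There are 6! = 720 arrangements in all. If Noor and Ana are adjacent, merging them into one block gives 2·(5)! = 240 arrangements.
Complementary counting: 720 − 240 = 480.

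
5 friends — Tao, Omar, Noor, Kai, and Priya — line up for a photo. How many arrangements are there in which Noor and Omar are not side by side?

Of the 5! = 120 arrangements, those with Noor and Omar adjacent number 2 × 4! = 48 (treat the pair as a block with 2 internal orders).
Complementary counting: 120 − 48 = 72.

72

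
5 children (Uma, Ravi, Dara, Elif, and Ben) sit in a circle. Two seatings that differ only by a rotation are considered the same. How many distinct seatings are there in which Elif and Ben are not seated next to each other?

All circular seatings of 5 people number (4)! = 24.
Seatings with Elif beside Ben: treat them as a block with 2 internal orders, giving 2 × (3)! = 12.
Subtracting, 24 − 12 = 12.

12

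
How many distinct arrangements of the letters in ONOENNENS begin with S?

420

Fix S in the first position and arrange the remaining 8 letters.
Those 8 letters have E appearing twice, N appearing 4 times, and O appearing twice, giving (8)!/(4!·2!·2!) = 420.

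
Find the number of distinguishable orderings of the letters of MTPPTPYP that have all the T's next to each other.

Treat the 2 copies of T as a single block. The multiset to arrange is then {TT, M, P, P, P, P, Y}, 7 items in all.
That gives (7)!/(4!) = 210 arrangements.

210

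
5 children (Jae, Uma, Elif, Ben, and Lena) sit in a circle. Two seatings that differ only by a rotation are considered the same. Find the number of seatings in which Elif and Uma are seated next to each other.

12

Glue Elif and Uma into a block (2 internal orders). Seating 4 units around a circle gives (3)! arrangements.
So 2 × (3)! = 2 × 6 = 12.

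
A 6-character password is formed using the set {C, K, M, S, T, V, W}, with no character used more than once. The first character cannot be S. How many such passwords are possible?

4320

The first character has 7−1 = 6 choices (anything except S).
The remaining 5 characters are filled from the other 6 symbols without repetition: 6 × 5 × 4 × 3 × 2 = 720.
Total: 6 × 720 = 4320.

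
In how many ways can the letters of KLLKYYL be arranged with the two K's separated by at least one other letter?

150

Total arrangements of KLLKYYL: 7!/(3!·2!·2!) = 210.
Arrangements with the K's together: treat KK as one letter, giving (6)!/(3!·2!) = 60.
Hence 210 − 60 = 150.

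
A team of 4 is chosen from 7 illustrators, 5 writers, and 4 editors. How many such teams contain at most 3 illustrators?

1785

Split by how many illustrators are chosen (0 through 3).
Sum: C(7,0)·C(9,4) + C(7,1)·C(9,3) + C(7,2)·C(9,2) + C(7,3)·C(9,1) = 126 + 588 + 756 + 315 = 1785.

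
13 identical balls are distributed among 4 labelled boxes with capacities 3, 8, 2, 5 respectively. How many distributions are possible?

42

Ignoring the caps, the number of non-negative solutions to x_1+…+x_4 = 13 is C(16,3) = 560.
Subtract solutions that violate a single cap (substitute x_i' = x_i − (cap_i+1)): x_1 ≥ 4 gives C(12,3) = 220; x_2 ≥ 9 gives C(7,3) = 35; x_3 ≥ 3 gives C(13,3) = 286; x_4 ≥ 6 gives C(10,3) = 120. Together 661.
Add back pairs where two caps are both exceeded: 1 + 84 + 20 + 4 + 0 + 35 = 144.
Subtract triples: 0 + 0 + 1 + 0 = 1.
By inclusion–exclusion the count is 560 − 661 + 144 − 1 = 42.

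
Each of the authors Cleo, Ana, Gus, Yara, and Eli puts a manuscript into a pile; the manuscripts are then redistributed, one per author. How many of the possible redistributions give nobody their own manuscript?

44

This is the derangement count D_5: permutations of 5 items with no fixed point.
By inclusion–exclusion this is Σ_{j=0}^{5} (−1)^j C(5,j)·(5−j)!.
Computing: 120 − 120 + 60 − 20 + 5 − 1 = 44.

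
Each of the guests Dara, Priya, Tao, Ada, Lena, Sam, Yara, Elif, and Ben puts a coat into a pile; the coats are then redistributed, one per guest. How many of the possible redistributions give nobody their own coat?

133496

Let Aᵢ be the assignments in which guest i gets their own coat. We want the size of the complement of A₁∪…∪A_9.
By inclusion–exclusion this is Σ_{j=0}^{9} (−1)^j C(9,j)·(9−j)!.
Computing: 362880 − 362880 + 181440 − 60480 + 15120 − 3024 + 504 − 72 + 9 − 1 = 133496.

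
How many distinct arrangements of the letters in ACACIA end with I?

10

With the last slot taken by I, it remains to arrange the other 5 letters (ACACA).
Those 5 letters have A appearing 3 times and C appearing twice, giving (5)!/(3!·2!) = 10.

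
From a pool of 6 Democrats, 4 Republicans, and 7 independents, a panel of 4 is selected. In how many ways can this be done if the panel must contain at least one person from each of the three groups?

With no constraint there are C(17,4) = 2380 possible selections.
Subtract selections that omit an entire group: no Democrats → C(11,4) = 330; no Republicans → C(13,4) = 715; no independents → C(10,4) = 210.
Add back selections omitting two groups (i.e. drawn from a single group): C(6,4) + C(4,4) + C(7,4) = 51.
By inclusion–exclusion: 2380 − 1255 + 51 = 1176.

1176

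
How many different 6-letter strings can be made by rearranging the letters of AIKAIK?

Letter multiplicities in AIKAIK: A×2, I×2, K×2.
The number of distinct arrangements is 6!/(2!·2!·2!) = 720/8 = 90.

90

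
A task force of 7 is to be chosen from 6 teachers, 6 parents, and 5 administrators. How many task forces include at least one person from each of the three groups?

Total 7-person selections from all 17: C(17,7) = 19448.
Selections missing a whole group: no teachers → C(11,7) = 330; no parents → C(11,7) = 330; no administrators → C(12,7) = 792.
Add back selections omitting two groups (i.e. drawn from a single group): C(6,7) + C(6,7) + C(5,7) = 0.
By inclusion–exclusion: 19448 − 1452 + 0 = 17996.

17996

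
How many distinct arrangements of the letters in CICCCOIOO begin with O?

Fix O in the first position and arrange the remaining 8 letters.
Those 8 letters have C appearing 4 times, I appearing twice, and O appearing twice, giving (8)!/(4!·2!·2!) = 420.

420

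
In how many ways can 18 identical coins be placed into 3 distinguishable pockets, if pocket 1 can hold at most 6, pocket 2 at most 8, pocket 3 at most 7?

10

By stars and bars, unrestricted non-negative solutions to x_1+…+x_3 = 18 number C(18+2,2) = 190.
Subtract solutions that violate a single cap (substitute x_i' = x_i − (cap_i+1)): x_1 ≥ 7 gives C(13,2) = 78; x_2 ≥ 9 gives C(11,2) = 55; x_3 ≥ 8 gives C(12,2) = 66. Together 199.
Add back pairs where two caps are both exceeded: 6 + 10 + 3 = 19.
By inclusion–exclusion the count is 190 − 199 + 19 = 10.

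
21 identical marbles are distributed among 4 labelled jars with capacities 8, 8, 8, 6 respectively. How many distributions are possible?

Ignoring the caps, the number of non-negative solutions to x_1+…+x_4 = 21 is C(24,3) = 2024.
Subtract solutions that violate a single cap (substitute x_i' = x_i − (cap_i+1)): x_1 ≥ 9 gives C(15,3) = 455; x_2 ≥ 9 gives C(15,3) = 455; x_3 ≥ 9 gives C(15,3) = 455; x_4 ≥ 7 gives C(17,3) = 680. Together 2045.
Add back pairs where two caps are both exceeded: 20 + 20 + 56 + 20 + 56 + 56 = 228.
By inclusion–exclusion the count is 2024 − 2045 + 228 = 207.

207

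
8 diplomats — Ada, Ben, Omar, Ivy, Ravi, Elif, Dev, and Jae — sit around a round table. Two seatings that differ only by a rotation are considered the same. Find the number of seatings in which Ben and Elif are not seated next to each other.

All circular seatings of 8 people number (7)! = 5040.
Seatings with Ben beside Elif: treat them as a block with 2 internal orders, giving 2 × (6)! = 1440.
Subtracting, 5040 − 1440 = 3600.

3600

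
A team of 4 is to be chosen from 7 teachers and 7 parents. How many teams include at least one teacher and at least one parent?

931

Total 4-person selections from all 14: C(14,4) = 1001.
Selections missing a whole group: no teachers → C(7,4) = 35; no parents → C(7,4) = 35.
Both groups omitted at once is impossible, so 1001 − 70 = 931.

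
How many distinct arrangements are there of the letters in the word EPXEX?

30

EPXEX has 5 letters with E appearing twice and X appearing twice.
Dividing 5! = 120 by 2!·2! = 4 for the repeated letters gives 30.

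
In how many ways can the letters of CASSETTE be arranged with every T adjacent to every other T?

Treat the 2 copies of T as a single block. The multiset to arrange is then {TT, A, C, E, E, S, S}, 7 items in all.
That gives (7)!/(2!·2!) = 1260 arrangements.

1260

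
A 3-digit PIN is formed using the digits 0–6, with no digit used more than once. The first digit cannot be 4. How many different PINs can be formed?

The first digit has 7−1 = 6 choices (anything except 4).
The remaining 2 digits are filled from the other 6 symbols without repetition: 6 × 5 = 30.
Total: 6 × 30 = 180.

180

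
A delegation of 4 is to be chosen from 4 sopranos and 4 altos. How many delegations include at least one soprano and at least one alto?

68

Total 4-person selections from all 8: C(8,4) = 70.
Selections missing a whole group: no sopranos → C(4,4) = 1; no altos → C(4,4) = 1.
Both groups omitted at once is impossible, so 70 − 2 = 68.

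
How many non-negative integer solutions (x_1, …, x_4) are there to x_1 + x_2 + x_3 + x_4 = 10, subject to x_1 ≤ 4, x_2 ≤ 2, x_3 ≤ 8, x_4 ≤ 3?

56

Ignoring the caps, the number of non-negative solutions to x_1+…+x_4 = 10 is C(13,3) = 286.
Subtract solutions that violate a single cap (substitute x_i' = x_i − (cap_i+1)): x_1 ≥ 5 gives C(8,3) = 56; x_2 ≥ 3 gives C(10,3) = 120; x_3 ≥ 9 gives C(4,3) = 4; x_4 ≥ 4 gives C(9,3) = 84. Together 264.
Add back pairs where two caps are both exceeded: 10 + 0 + 4 + 0 + 20 + 0 = 34.
By inclusion–exclusion the count is 286 − 264 + 34 = 56.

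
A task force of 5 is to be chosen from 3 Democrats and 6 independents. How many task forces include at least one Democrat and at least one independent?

Total 5-person selections from all 9: C(9,5) = 126.
Subtract selections that omit an entire group: no Democrats → C(6,5) = 6; no independents → C(3,5) = 0.
Both groups omitted at once is impossible, so 126 − 6 = 120.

120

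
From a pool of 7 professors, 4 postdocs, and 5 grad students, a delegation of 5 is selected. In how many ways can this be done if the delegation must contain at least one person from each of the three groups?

3010

With no constraint there are C(16,5) = 4368 possible selections.
Subtract selections that omit an entire group: no professors → C(9,5) = 126; no postdocs → C(12,5) = 792; no grad students → C(11,5) = 462.
Add back selections omitting two groups (i.e. drawn from a single group): C(7,5) + C(4,5) + C(5,5) = 22.
By inclusion–exclusion: 4368 − 1380 + 22 = 3010.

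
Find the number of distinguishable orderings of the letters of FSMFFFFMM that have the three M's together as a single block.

Treat the 3 copies of M as a single block. The multiset to arrange is then {MMM, F, F, F, F, F, S}, 7 items in all.
That gives (7)!/(5!) = 42 arrangements.

42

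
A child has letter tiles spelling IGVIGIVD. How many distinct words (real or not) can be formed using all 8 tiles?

Letter multiplicities in IGVIGIVD: D×1, G×2, I×3, V×2.
So there are 8! / (3!·2!·2!) = 1680 distinguishable arrangements.

1680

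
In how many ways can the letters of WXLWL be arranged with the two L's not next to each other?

18

Total arrangements of WXLWL: 5!/(2!·2!) = 30.
Arrangements with the L's together: treat LL as one letter, giving (4)!/(2!) = 12.
Subtracting, 30 − 12 = 18 arrangements keep the L's apart.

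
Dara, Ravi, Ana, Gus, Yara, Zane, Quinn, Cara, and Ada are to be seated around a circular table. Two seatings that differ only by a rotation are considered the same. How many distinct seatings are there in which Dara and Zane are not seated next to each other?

30240

All circular seatings of 9 people number (8)! = 40320.
Those with Dara next to Zane: fuse the pair into one unit and seat 8 units around a circle — 2·(7)! = 10080.
Subtracting, 40320 − 10080 = 30240.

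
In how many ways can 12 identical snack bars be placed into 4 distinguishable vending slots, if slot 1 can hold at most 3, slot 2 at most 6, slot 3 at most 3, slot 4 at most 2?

10

Ignoring the caps, the number of non-negative solutions to x_1+…+x_4 = 12 is C(15,3) = 455.
Subtract solutions that violate a single cap (substitute x_i' = x_i − (cap_i+1)): x_1 ≥ 4 gives C(11,3) = 165; x_2 ≥ 7 gives C(8,3) = 56; x_3 ≥ 4 gives C(11,3) = 165; x_4 ≥ 3 gives C(12,3) = 220. Together 606.
Add back pairs where two caps are both exceeded: 4 + 35 + 56 + 4 + 10 + 56 = 165.
Subtract triples: 0 + 0 + 4 + 0 = 4.
By inclusion–exclusion the count is 455 − 606 + 165 − 4 = 10.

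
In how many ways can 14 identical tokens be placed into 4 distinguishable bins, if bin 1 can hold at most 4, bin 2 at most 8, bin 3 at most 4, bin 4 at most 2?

31

Ignoring the caps, the number of non-negative solutions to x_1+…+x_4 = 14 is C(17,3) = 680.
Subtract solutions that violate a single cap (substitute x_i' = x_i − (cap_i+1)): x_1 ≥ 5 gives C(12,3) = 220; x_2 ≥ 9 gives C(8,3) = 56; x_3 ≥ 5 gives C(12,3) = 220; x_4 ≥ 3 gives C(14,3) = 364. Together 860.
Add back pairs where two caps are both exceeded: 1 + 35 + 84 + 1 + 10 + 84 = 215.
Subtract triples: 0 + 0 + 4 + 0 = 4.
By inclusion–exclusion the count is 680 − 860 + 215 − 4 = 31.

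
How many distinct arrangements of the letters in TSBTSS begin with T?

20

Fix T in the first position and arrange the remaining 5 letters.
Those 5 letters have S appearing 3 times, giving (5)!/(3!) = 20.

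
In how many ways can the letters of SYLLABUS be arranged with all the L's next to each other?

Treat the 2 copies of L as a single block. The multiset to arrange is then {LL, A, B, S, S, U, Y}, 7 items in all.
That gives (7)!/(2!) = 2520 arrangements.

2520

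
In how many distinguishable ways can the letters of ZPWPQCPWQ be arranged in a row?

15120

Letter multiplicities in ZPWPQCPWQ: C×1, P×3, Q×2, W×2, Z×1.
So there are 9! / (3!·2!·2!) = 15120 distinguishable arrangements.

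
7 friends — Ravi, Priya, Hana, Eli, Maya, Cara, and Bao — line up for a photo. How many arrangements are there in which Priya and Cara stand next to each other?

1440

Treat {Priya, Cara} as a single unit. There are 6 units to order, and the pair itself can be ordered 2 ways.
That gives 2 × 6! = 2 × 720 = 1440.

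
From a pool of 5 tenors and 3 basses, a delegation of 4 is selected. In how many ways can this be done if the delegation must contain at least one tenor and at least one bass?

65

Total 4-person selections from all 8: C(8,4) = 70.
Subtract selections that omit an entire group: no tenors → C(3,4) = 0; no basses → C(5,4) = 5.
Both groups omitted at once is impossible, so 70 − 5 = 65.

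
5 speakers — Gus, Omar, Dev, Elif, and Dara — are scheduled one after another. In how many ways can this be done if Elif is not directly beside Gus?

There are 5! = 120 arrangements in all. If Elif and Gus are adjacent, merging them into one block gives 2·(4)! = 48 arrangements.
Complementary counting: 120 − 48 = 72.

72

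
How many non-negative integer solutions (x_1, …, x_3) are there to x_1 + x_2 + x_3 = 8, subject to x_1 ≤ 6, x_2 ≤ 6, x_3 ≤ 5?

33

By stars and bars, unrestricted non-negative solutions to x_1+…+x_3 = 8 number C(8+2,2) = 45.
Subtract solutions that violate a single cap (substitute x_i' = x_i − (cap_i+1)): x_1 ≥ 7 gives C(3,2) = 3; x_2 ≥ 7 gives C(3,2) = 3; x_3 ≥ 6 gives C(4,2) = 6. Together 12.
No two caps can be exceeded simultaneously, so the pair terms are all 0.
By inclusion–exclusion the count is 45 − 12 + 0 = 33.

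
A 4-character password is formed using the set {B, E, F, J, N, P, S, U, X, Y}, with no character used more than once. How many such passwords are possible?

5040

This is a permutation of 4 out of 10: P(10,4) = 10!/6!.
That product is 10 × 9 × 8 × 7 = 5040.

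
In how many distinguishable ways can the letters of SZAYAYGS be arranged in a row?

Letter multiplicities in SZAYAYGS: A×2, G×1, S×2, Y×2, Z×1.
The number of distinct arrangements is 8!/(2!·2!·2!) = 40320/8 = 5040.

5040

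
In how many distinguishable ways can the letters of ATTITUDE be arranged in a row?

Letter multiplicities in ATTITUDE: A×1, D×1, E×1, I×1, T×3, U×1.
So there are 8! / (3!) = 6720 distinguishable arrangements.

6720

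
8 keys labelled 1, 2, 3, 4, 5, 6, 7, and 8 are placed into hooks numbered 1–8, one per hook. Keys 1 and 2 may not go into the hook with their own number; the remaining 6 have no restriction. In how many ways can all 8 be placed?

Let Aᵢ (for i ∈ {1, 2}) be the placements that put key i in its forbidden hook. Any j of these fix j positions, leaving (8−j)! ways to fill the rest, and there are C(2,j) ways to pick which j.
By inclusion–exclusion, the number of valid placements is Σ_{j=0}^{2} (−1)^j C(2,j)·(8−j)!.
Computing: 40320 − 10080 + 720 = 30960.

30960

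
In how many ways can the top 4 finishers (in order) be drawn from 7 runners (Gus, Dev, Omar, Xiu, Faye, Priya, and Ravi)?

840

This is an ordered selection of 4 from 7: P(7,4).
That gives 7 × 6 × 5 × 4 = 840.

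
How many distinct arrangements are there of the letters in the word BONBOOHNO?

The 9 letters of BONBOOHNO have repeats: B appearing twice, N appearing twice, and O appearing 4 times.
Dividing 9! = 362880 by 4!·2!·2! = 96 for the repeated letters gives 3780.

3780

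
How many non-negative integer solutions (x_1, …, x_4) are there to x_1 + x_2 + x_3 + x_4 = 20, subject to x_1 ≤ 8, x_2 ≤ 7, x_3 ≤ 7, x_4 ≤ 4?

Without the upper bounds there are C(23,3) = 1771 ways to split 20 among 4 variables.
Subtract solutions that violate a single cap (substitute x_i' = x_i − (cap_i+1)): x_1 ≥ 9 gives C(14,3) = 364; x_2 ≥ 8 gives C(15,3) = 455; x_3 ≥ 8 gives C(15,3) = 455; x_4 ≥ 5 gives C(18,3) = 816. Together 2090.
Add back pairs where two caps are both exceeded: 20 + 20 + 84 + 35 + 120 + 120 = 399.
By inclusion–exclusion the count is 1771 − 2090 + 399 = 80.

80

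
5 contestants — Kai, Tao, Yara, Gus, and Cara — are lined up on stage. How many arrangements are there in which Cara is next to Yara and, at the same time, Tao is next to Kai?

Treat {Cara,Yara} as one block (2 orders) and {Tao,Kai} as another (2 orders).
That leaves 3 units to arrange: 2 × 2 × 3! = 4 × 6 = 24.

24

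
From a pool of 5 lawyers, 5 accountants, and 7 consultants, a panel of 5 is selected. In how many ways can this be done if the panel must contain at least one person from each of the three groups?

4375

With no constraint there are C(17,5) = 6188 possible selections.
Selections missing a whole group: no lawyers → C(12,5) = 792; no accountants → C(12,5) = 792; no consultants → C(10,5) = 252.
Add back selections omitting two groups (i.e. drawn from a single group): C(5,5) + C(5,5) + C(7,5) = 23.
By inclusion–exclusion: 6188 − 1836 + 23 = 4375.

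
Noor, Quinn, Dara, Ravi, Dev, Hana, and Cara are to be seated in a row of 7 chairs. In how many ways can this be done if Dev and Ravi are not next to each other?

Of the 7! = 5040 arrangements, those with Dev and Ravi adjacent number 2 × 6! = 1440 (treat the pair as a block with 2 internal orders).
Complementary counting: 5040 − 1440 = 3600.

3600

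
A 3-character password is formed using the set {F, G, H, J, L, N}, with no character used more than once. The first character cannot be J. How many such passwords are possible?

100

The first character has 6−1 = 5 choices (anything except J).
The remaining 2 characters are filled from the other 5 symbols without repetition: 5 × 4 = 20.
Total: 5 × 20 = 100.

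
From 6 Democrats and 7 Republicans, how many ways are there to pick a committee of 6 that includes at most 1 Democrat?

133

Split by how many Democrats are chosen (0 through 1).
Sum: C(6,0)·C(7,6) + C(6,1)·C(7,5) = 7 + 126 = 133.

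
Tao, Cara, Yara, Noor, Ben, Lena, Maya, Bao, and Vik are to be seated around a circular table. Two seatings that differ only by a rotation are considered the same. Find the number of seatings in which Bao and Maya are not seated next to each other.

Without the restriction there are (8)! = 40320 seatings.
Those with Bao next to Maya: fuse the pair into one unit and seat 8 units around a circle — 2·(7)! = 10080.
Subtracting, 40320 − 10080 = 30240.

30240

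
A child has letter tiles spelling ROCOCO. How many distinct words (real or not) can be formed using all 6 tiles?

60

The 6 letters of ROCOCO have repeats: C appearing twice and O appearing 3 times.
The number of distinct arrangements is 6!/(3!·2!) = 720/12 = 60.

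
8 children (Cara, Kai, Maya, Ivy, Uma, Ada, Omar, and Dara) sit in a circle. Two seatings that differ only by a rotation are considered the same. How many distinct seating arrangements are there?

Seat Cara anywhere (absorbing the rotational symmetry), then permute the other 7: (7)! = 5040.

5040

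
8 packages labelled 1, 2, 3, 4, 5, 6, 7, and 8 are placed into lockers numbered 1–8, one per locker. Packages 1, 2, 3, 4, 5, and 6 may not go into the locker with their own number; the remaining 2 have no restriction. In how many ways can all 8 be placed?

18806

Let Aᵢ (for 1 ≤ i ≤ 6) be the placements that put package i in its forbidden locker. Any j of these fix j positions, leaving (8−j)! ways to fill the rest, and there are C(6,j) ways to pick which j.
By inclusion–exclusion, the number of valid placements is Σ_{j=0}^{6} (−1)^j C(6,j)·(8−j)!.
Computing: 40320 − 30240 + 10800 − 2400 + 360 − 36 + 2 = 18806.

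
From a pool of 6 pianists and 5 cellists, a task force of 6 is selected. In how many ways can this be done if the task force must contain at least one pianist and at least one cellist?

Unrestricted: C(11,6) = 462 ways to pick any 6 of the 11.
Subtract selections that omit an entire group: no pianists → C(5,6) = 0; no cellists → C(6,6) = 1.
Both groups omitted at once is impossible, so 462 − 1 = 461.

461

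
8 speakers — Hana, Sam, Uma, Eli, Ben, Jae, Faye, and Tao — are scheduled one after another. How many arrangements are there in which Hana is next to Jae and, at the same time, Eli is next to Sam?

2880

Treat {Hana,Jae} as one block (2 orders) and {Eli,Sam} as another (2 orders).
That leaves 6 units to arrange: 2 × 2 × 6! = 4 × 720 = 2880.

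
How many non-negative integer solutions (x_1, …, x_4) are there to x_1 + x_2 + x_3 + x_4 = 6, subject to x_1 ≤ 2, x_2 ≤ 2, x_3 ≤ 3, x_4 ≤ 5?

34

Without the upper bounds there are C(9,3) = 84 ways to split 6 among 4 variables.
Subtract solutions that violate a single cap (substitute x_i' = x_i − (cap_i+1)): x_1 ≥ 3 gives C(6,3) = 20; x_2 ≥ 3 gives C(6,3) = 20; x_3 ≥ 4 gives C(5,3) = 10; x_4 ≥ 6 gives C(3,3) = 1. Together 51.
Add back pairs where two caps are both exceeded: 1 + 0 + 0 + 0 + 0 + 0 = 1.
By inclusion–exclusion the count is 84 − 51 + 1 = 34.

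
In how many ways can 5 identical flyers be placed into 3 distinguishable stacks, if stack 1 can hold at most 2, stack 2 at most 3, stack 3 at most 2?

6

Ignoring the caps, the number of non-negative solutions to x_1+…+x_3 = 5 is C(7,2) = 21.
Subtract solutions that violate a single cap (substitute x_i' = x_i − (cap_i+1)): x_1 ≥ 3 gives C(4,2) = 6; x_2 ≥ 4 gives C(3,2) = 3; x_3 ≥ 3 gives C(4,2) = 6. Together 15.
No two caps can be exceeded simultaneously, so the pair terms are all 0.
By inclusion–exclusion the count is 21 − 15 + 0 = 6.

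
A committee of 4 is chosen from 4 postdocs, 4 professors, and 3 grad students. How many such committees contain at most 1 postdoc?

175

Split by how many postdocs are chosen (0 through 1).
Sum: C(4,0)·C(7,4) + C(4,1)·C(7,3) = 35 + 140 = 175.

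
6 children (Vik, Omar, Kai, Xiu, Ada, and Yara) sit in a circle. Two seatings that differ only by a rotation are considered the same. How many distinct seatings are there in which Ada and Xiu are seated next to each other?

Treat {Ada, Xiu} as one unit (2 internal orders) and seat the resulting 5 units around the table: (4)! circular arrangements.
So 2 × (4)! = 2 × 24 = 48.

48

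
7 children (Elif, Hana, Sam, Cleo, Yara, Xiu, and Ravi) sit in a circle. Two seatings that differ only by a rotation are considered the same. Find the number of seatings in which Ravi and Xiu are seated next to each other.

Treat {Ravi, Xiu} as one unit (2 internal orders) and seat the resulting 6 units around the table: (5)! circular arrangements.
So 2 × (5)! = 2 × 120 = 240.

240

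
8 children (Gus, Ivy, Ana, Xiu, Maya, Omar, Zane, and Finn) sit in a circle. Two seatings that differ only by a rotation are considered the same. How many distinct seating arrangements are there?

5040

Seat Gus anywhere (absorbing the rotational symmetry), then permute the other 7: (7)! = 5040.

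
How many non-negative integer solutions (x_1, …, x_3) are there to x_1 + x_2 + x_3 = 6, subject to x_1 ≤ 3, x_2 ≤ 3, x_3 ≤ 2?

6

By stars and bars, unrestricted non-negative solutions to x_1+…+x_3 = 6 number C(6+2,2) = 28.
Subtract solutions that violate a single cap (substitute x_i' = x_i − (cap_i+1)): x_1 ≥ 4 gives C(4,2) = 6; x_2 ≥ 4 gives C(4,2) = 6; x_3 ≥ 3 gives C(5,2) = 10. Together 22.
No two caps can be exceeded simultaneously, so the pair terms are all 0.
By inclusion–exclusion the count is 28 − 22 + 0 = 6.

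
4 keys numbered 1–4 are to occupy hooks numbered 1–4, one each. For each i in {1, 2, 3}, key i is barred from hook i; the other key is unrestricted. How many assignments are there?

Let Aᵢ (for i ∈ {1, 2, 3}) be the placements that put key i in its forbidden hook. Any j of these fix j positions, leaving (4−j)! ways to fill the rest, and there are C(3,j) ways to pick which j.
By inclusion–exclusion, the number of valid placements is Σ_{j=0}^{3} (−1)^j C(3,j)·(4−j)!.
Computing: 24 − 18 + 6 − 1 = 11.

11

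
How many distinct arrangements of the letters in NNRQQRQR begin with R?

Fix R in the first position and arrange the remaining 7 letters.
Those 7 letters have N appearing twice, Q appearing 3 times, and R appearing twice, giving (7)!/(3!·2!·2!) = 210.

210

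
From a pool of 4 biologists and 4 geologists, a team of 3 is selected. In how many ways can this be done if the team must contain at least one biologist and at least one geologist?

With no constraint there are C(8,3) = 56 possible selections.
Subtract selections that omit an entire group: no biologists → C(4,3) = 4; no geologists → C(4,3) = 4.
Both groups omitted at once is impossible, so 56 − 8 = 48.

48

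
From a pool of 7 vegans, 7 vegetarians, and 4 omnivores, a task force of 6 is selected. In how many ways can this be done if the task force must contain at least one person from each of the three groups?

Total 6-person selections from all 18: C(18,6) = 18564.
Selections missing a whole group: no vegans → C(11,6) = 462; no vegetarians → C(11,6) = 462; no omnivores → C(14,6) = 3003.
Add back selections omitting two groups (i.e. drawn from a single group): C(7,6) + C(7,6) + C(4,6) = 14.
By inclusion–exclusion: 18564 − 3927 + 14 = 14651.

14651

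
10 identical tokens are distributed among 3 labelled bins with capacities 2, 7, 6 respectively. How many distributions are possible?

Ignoring the caps, the number of non-negative solutions to x_1+…+x_3 = 10 is C(12,2) = 66.
Subtract solutions that violate a single cap (substitute x_i' = x_i − (cap_i+1)): x_1 ≥ 3 gives C(9,2) = 36; x_2 ≥ 8 gives C(4,2) = 6; x_3 ≥ 7 gives C(5,2) = 10. Together 52.
Add back pairs where two caps are both exceeded: 0 + 1 + 0 = 1.
By inclusion–exclusion the count is 66 − 52 + 1 = 15.

15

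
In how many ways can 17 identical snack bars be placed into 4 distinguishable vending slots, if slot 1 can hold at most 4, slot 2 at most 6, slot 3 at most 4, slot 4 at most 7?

Ignoring the caps, the number of non-negative solutions to x_1+…+x_4 = 17 is C(20,3) = 1140.
Subtract solutions that violate a single cap (substitute x_i' = x_i − (cap_i+1)): x_1 ≥ 5 gives C(15,3) = 455; x_2 ≥ 7 gives C(13,3) = 286; x_3 ≥ 5 gives C(15,3) = 455; x_4 ≥ 8 gives C(12,3) = 220. Together 1416.
Add back pairs where two caps are both exceeded: 56 + 120 + 35 + 56 + 10 + 35 = 312.
Subtract triples: 1 + 0 + 0 + 0 = 1.
By inclusion–exclusion the count is 1140 − 1416 + 312 − 1 = 35.

35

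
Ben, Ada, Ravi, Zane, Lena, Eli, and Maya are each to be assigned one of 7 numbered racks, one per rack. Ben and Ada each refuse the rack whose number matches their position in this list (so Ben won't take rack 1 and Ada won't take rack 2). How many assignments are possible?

3720

Let Aᵢ (for i ∈ {1, 2}) be the placements that put person i in their forbidden rack. Any j of these fix j positions, leaving (7−j)! ways to fill the rest, and there are C(2,j) ways to pick which j.
By inclusion–exclusion, the number of valid placements is Σ_{j=0}^{2} (−1)^j C(2,j)·(7−j)!.
Computing: 5040 − 1440 + 120 = 3720.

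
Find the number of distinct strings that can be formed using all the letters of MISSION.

Letter multiplicities in MISSION: I×2, M×1, N×1, O×1, S×2.
The number of distinct arrangements is 7!/(2!·2!) = 5040/4 = 1260.

1260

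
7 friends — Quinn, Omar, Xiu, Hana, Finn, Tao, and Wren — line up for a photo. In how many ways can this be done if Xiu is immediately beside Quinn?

Place the 5 others and the Xiu-Quinn pair as 6 objects in a line; the pair has 2 internal arrangements.
So the count is 2·(6)! = 1440.

1440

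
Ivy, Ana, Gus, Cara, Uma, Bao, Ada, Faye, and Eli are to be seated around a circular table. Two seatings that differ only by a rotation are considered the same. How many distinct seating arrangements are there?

Around a circle, 9 distinct people have 9!/9 = (8)! = 40320 rotationally distinct seatings.

40320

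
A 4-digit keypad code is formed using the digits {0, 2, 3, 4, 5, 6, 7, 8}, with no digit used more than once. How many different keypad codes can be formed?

Choose and order 4 of the 8 symbols: the first digit has 8 options, the next 7, then 6, 5.
That product is 8 × 7 × 6 × 5 = 1680.

1680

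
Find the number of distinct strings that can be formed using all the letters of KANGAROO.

10080

KANGAROO has 8 letters with A appearing twice and O appearing twice.
Dividing 8! = 40320 by 2!·2! = 4 for the repeated letters gives 10080.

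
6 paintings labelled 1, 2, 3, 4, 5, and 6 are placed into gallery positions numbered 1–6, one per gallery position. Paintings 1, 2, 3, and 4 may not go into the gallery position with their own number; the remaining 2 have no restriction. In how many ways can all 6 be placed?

362

Let Aᵢ (for 1 ≤ i ≤ 4) be the placements that put painting i in its forbidden gallery position. Any j of these fix j positions, leaving (6−j)! ways to fill the rest, and there are C(4,j) ways to pick which j.
By inclusion–exclusion, the number of valid placements is Σ_{j=0}^{4} (−1)^j C(4,j)·(6−j)!.
Computing: 720 − 480 + 144 − 24 + 2 = 362.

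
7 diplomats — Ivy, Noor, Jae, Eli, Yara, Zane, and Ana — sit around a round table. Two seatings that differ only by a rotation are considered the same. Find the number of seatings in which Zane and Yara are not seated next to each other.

480

Without the restriction there are (6)! = 720 seatings.
Those with Zane next to Yara: fuse the pair into one unit and seat 6 units around a circle — 2·(5)! = 240.
Subtracting, 720 − 240 = 480.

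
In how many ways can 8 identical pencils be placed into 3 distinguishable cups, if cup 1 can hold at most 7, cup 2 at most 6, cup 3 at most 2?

Without the upper bounds there are C(10,2) = 45 ways to split 8 among 3 cups.
Subtract solutions that violate a single cap (substitute x_i' = x_i − (cap_i+1)): x_1 ≥ 8 gives C(2,2) = 1; x_2 ≥ 7 gives C(3,2) = 3; x_3 ≥ 3 gives C(7,2) = 21. Together 25.
No two caps can be exceeded simultaneously, so the pair terms are all 0.
By inclusion–exclusion the count is 45 − 25 + 0 = 20.

20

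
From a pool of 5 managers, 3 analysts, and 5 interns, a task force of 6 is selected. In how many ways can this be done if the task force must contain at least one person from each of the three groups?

With no constraint there are C(13,6) = 1716 possible selections.
Subtract selections that omit an entire group: no managers → C(8,6) = 28; no analysts → C(10,6) = 210; no interns → C(8,6) = 28.
Add back selections omitting two groups (i.e. drawn from a single group): C(5,6) + C(3,6) + C(5,6) = 0.
By inclusion–exclusion: 1716 − 266 + 0 = 1450.

1450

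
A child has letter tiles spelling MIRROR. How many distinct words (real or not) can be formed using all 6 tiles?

120

MIRROR has 6 letters with R appearing 3 times.
So there are 6! / (3!) = 120 distinguishable arrangements.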